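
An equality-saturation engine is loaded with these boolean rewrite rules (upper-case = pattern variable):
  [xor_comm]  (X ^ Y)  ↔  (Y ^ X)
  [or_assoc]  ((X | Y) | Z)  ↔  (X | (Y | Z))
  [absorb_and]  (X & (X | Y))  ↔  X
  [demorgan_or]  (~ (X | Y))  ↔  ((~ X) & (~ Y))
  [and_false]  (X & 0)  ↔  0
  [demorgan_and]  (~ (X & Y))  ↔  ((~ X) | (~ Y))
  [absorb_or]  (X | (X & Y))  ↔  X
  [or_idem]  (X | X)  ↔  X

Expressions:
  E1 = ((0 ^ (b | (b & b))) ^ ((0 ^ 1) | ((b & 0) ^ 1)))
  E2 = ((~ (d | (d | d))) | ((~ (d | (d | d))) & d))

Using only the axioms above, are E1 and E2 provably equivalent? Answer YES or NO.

NO

The axioms are sound identities: if E1 ↔* E2 then E1 and E2 evaluate identically under any assignment.
Under b=0, d=1: E1 evaluates to 1, E2 to 0. Distinct ⇒ no rewrite sequence connects them.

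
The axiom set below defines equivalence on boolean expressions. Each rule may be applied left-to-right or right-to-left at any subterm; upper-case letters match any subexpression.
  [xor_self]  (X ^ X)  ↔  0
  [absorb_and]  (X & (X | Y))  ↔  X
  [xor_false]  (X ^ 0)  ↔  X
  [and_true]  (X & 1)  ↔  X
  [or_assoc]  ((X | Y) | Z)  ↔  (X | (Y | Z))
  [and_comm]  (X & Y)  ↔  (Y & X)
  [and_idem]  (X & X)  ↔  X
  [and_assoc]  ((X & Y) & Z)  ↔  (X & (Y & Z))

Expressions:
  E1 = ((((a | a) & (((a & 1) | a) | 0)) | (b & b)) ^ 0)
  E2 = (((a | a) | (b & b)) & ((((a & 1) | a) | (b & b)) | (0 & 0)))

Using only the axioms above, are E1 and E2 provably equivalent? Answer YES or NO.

(1) ((((a | a) & (((a & 1) | a) | 0)) | (b & b)) ^ 0)  =[xor_false →]=  (((a | a) & (((a & 1) | a) | 0)) | (b & b))
(2) (a & 1)  =[and_true →]=  a    ⊢ (((a | a) & ((a | a) | 0)) | (b & b))
(3) ((a | a) & ((a | a) | 0))  =[absorb_and →]=  (a | a)    ⊢ ((a | a) | (b & b))
(4) ((a | a) | (b & b))  =[absorb_and ←]=  (((a | a) | (b & b)) & (((a | a) | (b & b)) | 0))
(5) a  =[and_true ←]=  (a & 1)    ⊢ (((a | a) | (b & b)) & ((((a & 1) | a) | (b & b)) | 0))
(6) 0  =[and_idem ←]=  (0 & 0)    ⊢ E2

YES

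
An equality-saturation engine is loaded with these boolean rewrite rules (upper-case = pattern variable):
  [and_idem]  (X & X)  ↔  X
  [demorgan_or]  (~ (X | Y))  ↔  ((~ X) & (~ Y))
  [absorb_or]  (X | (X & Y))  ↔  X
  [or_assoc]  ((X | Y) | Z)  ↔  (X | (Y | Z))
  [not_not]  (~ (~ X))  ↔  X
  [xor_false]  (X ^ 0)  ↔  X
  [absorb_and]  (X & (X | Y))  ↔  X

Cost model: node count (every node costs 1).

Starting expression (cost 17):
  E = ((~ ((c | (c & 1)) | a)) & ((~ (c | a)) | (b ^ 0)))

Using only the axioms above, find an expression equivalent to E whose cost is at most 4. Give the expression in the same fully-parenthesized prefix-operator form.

(1) (c | (c & 1))  =[absorb_or →]=  c    ⊢ ((~ (c | a)) & ((~ (c | a)) | (b ^ 0)))
(2) (b ^ 0)  =[xor_false →]=  b    ⊢ ((~ (c | a)) & ((~ (c | a)) | b))
(3) ((~ (c | a)) & ((~ (c | a)) | b))  =[absorb_and →]=  (~ (c | a))    ⊢ cost 4, within 4

(~ (c | a))   [cost 4]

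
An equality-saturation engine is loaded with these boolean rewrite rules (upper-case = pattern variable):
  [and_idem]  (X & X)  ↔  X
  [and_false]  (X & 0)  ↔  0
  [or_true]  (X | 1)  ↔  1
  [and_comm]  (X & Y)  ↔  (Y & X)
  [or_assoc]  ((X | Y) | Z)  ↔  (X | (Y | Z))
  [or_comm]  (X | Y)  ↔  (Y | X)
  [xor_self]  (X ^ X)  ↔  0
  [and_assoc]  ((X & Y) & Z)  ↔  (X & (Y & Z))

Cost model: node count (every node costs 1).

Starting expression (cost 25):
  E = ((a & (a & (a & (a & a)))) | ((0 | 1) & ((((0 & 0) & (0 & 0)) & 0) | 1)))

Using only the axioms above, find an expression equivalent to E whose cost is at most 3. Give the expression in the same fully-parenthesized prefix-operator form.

(1) ((0 & 0) & (0 & 0))  =[and_idem →]=  (0 & 0)    ⊢ ((a & (a & (a & (a & a)))) | ((0 | 1) & (((0 & 0) & 0) | 1)))
(2) (0 | 1)  =[or_comm →]=  (1 | 0)    ⊢ ((a & (a & (a & (a & a)))) | ((1 | 0) & (((0 & 0) & 0) | 1)))
(3) (a & a)  =[and_idem →]=  a    ⊢ ((a & (a & (a & a))) | ((1 | 0) & (((0 & 0) & 0) | 1)))
(4) (a & a)  =[and_idem →]=  a    ⊢ ((a & (a & a)) | ((1 | 0) & (((0 & 0) & 0) | 1)))
(5) (a & a)  =[and_idem →]=  a    ⊢ ((a & a) | ((1 | 0) & (((0 & 0) & 0) | 1)))
(6) (0 & 0)  =[and_idem →]=  0    ⊢ ((a & a) | ((1 | 0) & ((0 & 0) | 1)))
(7) (1 | 0)  =[or_comm →]=  (0 | 1)    ⊢ ((a & a) | ((0 | 1) & ((0 & 0) | 1)))
(8) (0 & 0)  =[and_idem →]=  0    ⊢ ((a & a) | ((0 | 1) & (0 | 1)))
(9) (a & a)  =[and_idem →]=  a    ⊢ (a | ((0 | 1) & (0 | 1)))
(10) ((0 | 1) & (0 | 1))  =[and_idem →]=  (0 | 1)    ⊢ (a | (0 | 1))
(11) (0 | 1)  =[or_true →]=  1    ⊢ cost 3, within 3

(a | 1)   [cost 3]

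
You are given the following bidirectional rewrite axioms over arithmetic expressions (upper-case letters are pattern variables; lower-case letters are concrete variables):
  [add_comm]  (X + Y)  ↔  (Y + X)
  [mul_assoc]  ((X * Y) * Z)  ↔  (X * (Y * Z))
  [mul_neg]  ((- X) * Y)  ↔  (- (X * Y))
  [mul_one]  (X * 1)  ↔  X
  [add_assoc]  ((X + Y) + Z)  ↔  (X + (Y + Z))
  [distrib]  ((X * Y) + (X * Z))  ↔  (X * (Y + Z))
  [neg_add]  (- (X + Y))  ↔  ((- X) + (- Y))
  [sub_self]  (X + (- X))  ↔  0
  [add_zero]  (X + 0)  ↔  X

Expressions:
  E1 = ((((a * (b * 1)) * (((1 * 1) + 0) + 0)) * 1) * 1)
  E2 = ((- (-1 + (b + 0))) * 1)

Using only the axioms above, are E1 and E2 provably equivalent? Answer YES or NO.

NO

The axioms are sound identities: if E1 ↔* E2 then E1 and E2 evaluate identically under any assignment.
Under a=0, b=0: E1 evaluates to 0, E2 to 1. Distinct ⇒ no rewrite sequence connects them.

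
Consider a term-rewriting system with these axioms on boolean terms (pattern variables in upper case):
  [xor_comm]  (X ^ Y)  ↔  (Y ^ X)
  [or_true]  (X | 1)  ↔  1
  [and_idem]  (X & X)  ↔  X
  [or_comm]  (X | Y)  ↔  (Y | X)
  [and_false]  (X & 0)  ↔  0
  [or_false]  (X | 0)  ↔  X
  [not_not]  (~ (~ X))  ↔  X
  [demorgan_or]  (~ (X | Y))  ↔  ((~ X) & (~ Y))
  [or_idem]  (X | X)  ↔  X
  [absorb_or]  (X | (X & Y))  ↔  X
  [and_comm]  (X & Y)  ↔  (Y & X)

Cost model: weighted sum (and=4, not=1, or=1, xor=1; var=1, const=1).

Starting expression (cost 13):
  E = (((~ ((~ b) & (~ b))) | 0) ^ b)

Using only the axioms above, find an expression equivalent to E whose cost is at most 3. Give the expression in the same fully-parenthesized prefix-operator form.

step 1: and_idem (→) rewrites ((~ b) & (~ b)) into (~ b), now (((~ (~ b)) | 0) ^ b)
step 2: not_not (→) rewrites (~ (~ b)) into b, now ((b | 0) ^ b)
step 3: or_false (→) rewrites (b | 0) into b, reaching cost 3 (bound 3)

(b ^ b)   [cost 3]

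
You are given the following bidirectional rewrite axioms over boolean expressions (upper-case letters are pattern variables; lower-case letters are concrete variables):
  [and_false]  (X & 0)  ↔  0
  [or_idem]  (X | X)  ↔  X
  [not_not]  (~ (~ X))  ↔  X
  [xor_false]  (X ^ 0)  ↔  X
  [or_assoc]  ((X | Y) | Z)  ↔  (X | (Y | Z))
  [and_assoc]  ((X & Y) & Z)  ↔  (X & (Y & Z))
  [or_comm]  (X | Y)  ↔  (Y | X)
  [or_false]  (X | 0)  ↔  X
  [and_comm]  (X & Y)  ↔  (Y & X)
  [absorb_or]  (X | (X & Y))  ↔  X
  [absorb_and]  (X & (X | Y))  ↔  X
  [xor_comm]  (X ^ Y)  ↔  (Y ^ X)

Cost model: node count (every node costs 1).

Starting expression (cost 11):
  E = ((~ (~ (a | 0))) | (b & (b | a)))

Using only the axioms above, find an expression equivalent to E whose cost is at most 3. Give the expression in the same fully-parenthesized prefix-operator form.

step 1: or_false (→) rewrites (a | 0) into a, now ((~ (~ a)) | (b & (b | a)))
step 2: not_not (→) rewrites (~ (~ a)) into a, now (a | (b & (b | a)))
step 3: absorb_and (→) rewrites (b & (b | a)) into b, reaching cost 3 (bound 3)

(a | b)   [cost 3]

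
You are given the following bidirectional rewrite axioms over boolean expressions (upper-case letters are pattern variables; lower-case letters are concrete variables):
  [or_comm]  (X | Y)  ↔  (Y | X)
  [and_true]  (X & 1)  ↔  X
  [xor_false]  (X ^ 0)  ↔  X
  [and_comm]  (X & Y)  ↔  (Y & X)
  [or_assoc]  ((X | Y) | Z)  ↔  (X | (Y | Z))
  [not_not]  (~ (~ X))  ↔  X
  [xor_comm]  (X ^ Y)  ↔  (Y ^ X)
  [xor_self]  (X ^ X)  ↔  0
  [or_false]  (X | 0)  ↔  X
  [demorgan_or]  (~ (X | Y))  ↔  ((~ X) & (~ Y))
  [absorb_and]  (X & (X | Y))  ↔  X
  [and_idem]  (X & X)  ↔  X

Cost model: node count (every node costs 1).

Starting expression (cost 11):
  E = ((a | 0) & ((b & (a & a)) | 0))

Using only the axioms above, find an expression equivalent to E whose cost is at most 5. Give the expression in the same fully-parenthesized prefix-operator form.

(1) (a & a)  =[and_idem →]=  a    ⊢ ((a | 0) & ((b & a) | 0))
(2) (a | 0)  =[or_false →]=  a    ⊢ (a & ((b & a) | 0))
(3) ((b & a) | 0)  =[or_false →]=  (b & a)    ⊢ cost 5, within 5

(a & (b & a))   [cost 5]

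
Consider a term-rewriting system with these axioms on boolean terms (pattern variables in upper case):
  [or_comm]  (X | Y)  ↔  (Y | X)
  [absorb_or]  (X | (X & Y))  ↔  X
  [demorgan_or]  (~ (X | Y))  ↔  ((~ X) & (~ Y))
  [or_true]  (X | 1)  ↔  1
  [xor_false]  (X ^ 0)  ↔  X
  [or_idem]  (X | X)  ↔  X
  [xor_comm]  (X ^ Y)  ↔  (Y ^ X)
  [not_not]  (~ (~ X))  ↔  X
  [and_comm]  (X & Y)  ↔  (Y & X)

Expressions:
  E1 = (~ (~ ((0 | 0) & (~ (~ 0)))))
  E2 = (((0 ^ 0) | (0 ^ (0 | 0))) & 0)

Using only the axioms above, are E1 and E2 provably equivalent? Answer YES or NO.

step 1: not_not (→) rewrites (~ (~ 0)) into 0, now (~ (~ ((0 | 0) & 0)))
step 2: or_idem (→) rewrites (0 | 0) into 0, now (~ (~ (0 & 0)))
step 3: not_not (→) rewrites (~ (~ (0 & 0))) into (0 & 0)
step 4: xor_false (←) rewrites 0 into (0 ^ 0), now ((0 ^ 0) & 0)
step 5: or_idem (←) rewrites (0 ^ 0) into ((0 ^ 0) | (0 ^ 0)), now (((0 ^ 0) | (0 ^ 0)) & 0)
step 6: or_idem (←) rewrites 0 into (0 | 0), which is E2

YES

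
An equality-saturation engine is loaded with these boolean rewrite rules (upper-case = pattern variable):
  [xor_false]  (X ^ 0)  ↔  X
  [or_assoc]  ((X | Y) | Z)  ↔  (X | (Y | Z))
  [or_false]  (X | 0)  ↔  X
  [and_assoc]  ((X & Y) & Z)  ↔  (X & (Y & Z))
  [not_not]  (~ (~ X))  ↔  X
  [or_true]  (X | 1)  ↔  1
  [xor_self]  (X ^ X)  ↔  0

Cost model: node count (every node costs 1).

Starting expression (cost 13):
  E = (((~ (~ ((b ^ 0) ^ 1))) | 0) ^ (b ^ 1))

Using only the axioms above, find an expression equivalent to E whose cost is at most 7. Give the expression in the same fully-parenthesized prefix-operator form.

((b ^ 1) ^ (b ^ 1))   [cost 7]

(1) (b ^ 0)  =[xor_false →]=  b    ⊢ (((~ (~ (b ^ 1))) | 0) ^ (b ^ 1))
(2) (~ (~ (b ^ 1)))  =[not_not →]=  (b ^ 1)    ⊢ (((b ^ 1) | 0) ^ (b ^ 1))
(3) ((b ^ 1) | 0)  =[or_false →]=  (b ^ 1)    ⊢ cost 7, within 7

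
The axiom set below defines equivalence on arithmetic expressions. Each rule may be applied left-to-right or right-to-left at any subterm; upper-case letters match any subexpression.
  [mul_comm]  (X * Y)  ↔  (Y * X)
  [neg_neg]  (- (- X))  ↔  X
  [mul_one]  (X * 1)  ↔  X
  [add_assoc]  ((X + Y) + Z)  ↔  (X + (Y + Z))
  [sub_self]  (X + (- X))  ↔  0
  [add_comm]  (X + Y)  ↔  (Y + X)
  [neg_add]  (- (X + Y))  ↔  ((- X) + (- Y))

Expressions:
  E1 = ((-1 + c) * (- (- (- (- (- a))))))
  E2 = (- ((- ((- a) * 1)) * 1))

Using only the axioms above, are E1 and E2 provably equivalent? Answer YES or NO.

Every axiom is a valid identity, so a rewrite proof would force E1 and E2 to agree under every assignment.
At a=1, c=0: E1 = 1 but E2 = -1; they differ, so no derivation exists.

NO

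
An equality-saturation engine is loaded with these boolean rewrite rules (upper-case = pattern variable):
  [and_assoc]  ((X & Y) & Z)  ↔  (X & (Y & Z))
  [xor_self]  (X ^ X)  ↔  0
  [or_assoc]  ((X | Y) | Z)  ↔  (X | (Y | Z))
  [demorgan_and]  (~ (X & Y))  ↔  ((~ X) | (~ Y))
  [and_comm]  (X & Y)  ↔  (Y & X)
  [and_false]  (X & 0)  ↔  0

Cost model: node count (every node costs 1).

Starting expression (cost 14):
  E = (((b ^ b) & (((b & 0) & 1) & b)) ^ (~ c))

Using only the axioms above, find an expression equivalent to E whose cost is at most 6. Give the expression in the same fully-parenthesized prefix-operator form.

((0 & 0) ^ (~ c))   [cost 6]

(1) (b & 0)  =[and_false →]=  0    ⊢ (((b ^ b) & ((0 & 1) & b)) ^ (~ c))
(2) (0 & 1)  =[and_comm →]=  (1 & 0)    ⊢ (((b ^ b) & ((1 & 0) & b)) ^ (~ c))
(3) ((b ^ b) & ((1 & 0) & b))  =[and_comm →]=  (((1 & 0) & b) & (b ^ b))    ⊢ ((((1 & 0) & b) & (b ^ b)) ^ (~ c))
(4) ((1 & 0) & b)  =[and_comm →]=  (b & (1 & 0))    ⊢ (((b & (1 & 0)) & (b ^ b)) ^ (~ c))
(5) (1 & 0)  =[and_false →]=  0    ⊢ (((b & 0) & (b ^ b)) ^ (~ c))
(6) ((b & 0) & (b ^ b))  =[and_comm →]=  ((b ^ b) & (b & 0))    ⊢ (((b ^ b) & (b & 0)) ^ (~ c))
(7) (b ^ b)  =[xor_self →]=  0    ⊢ ((0 & (b & 0)) ^ (~ c))
(8) (b & 0)  =[and_false →]=  0    ⊢ cost 6, within 6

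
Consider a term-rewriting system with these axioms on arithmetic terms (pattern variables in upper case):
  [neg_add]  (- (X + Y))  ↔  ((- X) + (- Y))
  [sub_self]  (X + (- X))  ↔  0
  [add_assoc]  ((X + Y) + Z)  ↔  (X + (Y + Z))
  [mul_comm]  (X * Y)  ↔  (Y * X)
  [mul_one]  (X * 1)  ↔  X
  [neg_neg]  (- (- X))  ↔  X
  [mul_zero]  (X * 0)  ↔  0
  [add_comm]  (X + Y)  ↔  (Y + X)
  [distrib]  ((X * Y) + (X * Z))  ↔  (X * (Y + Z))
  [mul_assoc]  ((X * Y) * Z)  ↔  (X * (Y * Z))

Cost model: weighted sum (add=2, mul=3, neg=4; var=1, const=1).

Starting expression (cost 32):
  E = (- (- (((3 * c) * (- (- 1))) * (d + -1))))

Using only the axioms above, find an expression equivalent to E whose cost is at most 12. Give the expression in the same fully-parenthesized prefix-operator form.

(1) (- (- 1))  =[neg_neg →]=  1    ⊢ (- (- (((3 * c) * 1) * (d + -1))))
(2) ((3 * c) * 1)  =[mul_one →]=  (3 * c)    ⊢ (- (- ((3 * c) * (d + -1))))
(3) (- (- ((3 * c) * (d + -1))))  =[neg_neg →]=  ((3 * c) * (d + -1))    ⊢ cost 12, within 12

((3 * c) * (d + -1))   [cost 12]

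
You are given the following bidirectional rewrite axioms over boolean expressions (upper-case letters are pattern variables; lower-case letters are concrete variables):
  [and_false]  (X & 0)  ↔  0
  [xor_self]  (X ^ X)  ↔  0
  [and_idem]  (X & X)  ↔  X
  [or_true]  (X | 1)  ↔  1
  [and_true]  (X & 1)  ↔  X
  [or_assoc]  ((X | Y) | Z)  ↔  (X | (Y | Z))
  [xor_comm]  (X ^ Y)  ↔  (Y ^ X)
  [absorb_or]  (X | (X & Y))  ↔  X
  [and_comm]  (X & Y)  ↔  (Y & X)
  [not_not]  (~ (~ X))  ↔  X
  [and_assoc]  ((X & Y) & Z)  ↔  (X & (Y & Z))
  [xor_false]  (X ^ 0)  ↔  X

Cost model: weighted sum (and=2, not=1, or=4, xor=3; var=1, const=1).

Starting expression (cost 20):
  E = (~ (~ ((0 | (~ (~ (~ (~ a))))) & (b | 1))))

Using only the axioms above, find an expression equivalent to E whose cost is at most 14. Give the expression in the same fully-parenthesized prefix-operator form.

((0 | a) & (b | 1))   [cost 14]

(1) (~ (~ ((0 | (~ (~ (~ (~ a))))) & (b | 1))))  =[not_not →]=  ((0 | (~ (~ (~ (~ a))))) & (b | 1))
(2) (~ (~ a))  =[not_not →]=  a    ⊢ ((0 | (~ (~ a))) & (b | 1))
(3) (~ (~ a))  =[not_not →]=  a    ⊢ cost 14, within 14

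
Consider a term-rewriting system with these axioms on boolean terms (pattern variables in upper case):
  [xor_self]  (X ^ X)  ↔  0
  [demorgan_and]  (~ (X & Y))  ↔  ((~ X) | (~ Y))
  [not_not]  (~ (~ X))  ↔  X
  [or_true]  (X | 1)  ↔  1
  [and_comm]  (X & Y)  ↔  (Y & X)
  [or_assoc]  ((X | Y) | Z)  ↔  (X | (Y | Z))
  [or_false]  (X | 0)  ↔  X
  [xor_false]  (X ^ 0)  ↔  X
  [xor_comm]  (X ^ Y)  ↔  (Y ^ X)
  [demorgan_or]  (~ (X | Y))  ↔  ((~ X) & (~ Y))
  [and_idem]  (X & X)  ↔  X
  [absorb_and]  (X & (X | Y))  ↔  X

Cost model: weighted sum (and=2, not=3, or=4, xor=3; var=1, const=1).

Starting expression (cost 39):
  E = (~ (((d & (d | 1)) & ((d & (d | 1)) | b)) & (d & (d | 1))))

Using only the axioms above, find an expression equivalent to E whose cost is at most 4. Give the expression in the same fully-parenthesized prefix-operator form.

step 1: absorb_and (→) rewrites ((d & (d | 1)) & ((d & (d | 1)) | b)) into (d & (d | 1)), now (~ ((d & (d | 1)) & (d & (d | 1))))
step 2: and_idem (→) rewrites ((d & (d | 1)) & (d & (d | 1))) into (d & (d | 1)), now (~ (d & (d | 1)))
step 3: absorb_and (→) rewrites (d & (d | 1)) into d, reaching cost 4 (bound 4)

(~ d)   [cost 4]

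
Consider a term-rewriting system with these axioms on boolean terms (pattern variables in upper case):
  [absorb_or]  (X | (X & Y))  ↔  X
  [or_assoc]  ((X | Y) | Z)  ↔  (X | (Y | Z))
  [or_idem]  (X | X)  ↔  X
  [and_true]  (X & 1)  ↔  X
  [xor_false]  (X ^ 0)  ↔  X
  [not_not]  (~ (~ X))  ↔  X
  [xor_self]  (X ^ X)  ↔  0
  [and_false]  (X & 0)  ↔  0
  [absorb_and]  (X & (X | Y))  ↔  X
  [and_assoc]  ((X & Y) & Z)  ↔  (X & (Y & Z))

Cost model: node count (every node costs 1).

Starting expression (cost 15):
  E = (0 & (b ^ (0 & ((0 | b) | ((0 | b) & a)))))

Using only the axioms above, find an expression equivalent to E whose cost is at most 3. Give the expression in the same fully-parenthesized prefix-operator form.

(0 & b)   [cost 3]

step 1: absorb_or (→) rewrites ((0 | b) | ((0 | b) & a)) into (0 | b), now (0 & (b ^ (0 & (0 | b))))
step 2: absorb_and (→) rewrites (0 & (0 | b)) into 0, now (0 & (b ^ 0))
step 3: xor_false (→) rewrites (b ^ 0) into b, reaching cost 3 (bound 3)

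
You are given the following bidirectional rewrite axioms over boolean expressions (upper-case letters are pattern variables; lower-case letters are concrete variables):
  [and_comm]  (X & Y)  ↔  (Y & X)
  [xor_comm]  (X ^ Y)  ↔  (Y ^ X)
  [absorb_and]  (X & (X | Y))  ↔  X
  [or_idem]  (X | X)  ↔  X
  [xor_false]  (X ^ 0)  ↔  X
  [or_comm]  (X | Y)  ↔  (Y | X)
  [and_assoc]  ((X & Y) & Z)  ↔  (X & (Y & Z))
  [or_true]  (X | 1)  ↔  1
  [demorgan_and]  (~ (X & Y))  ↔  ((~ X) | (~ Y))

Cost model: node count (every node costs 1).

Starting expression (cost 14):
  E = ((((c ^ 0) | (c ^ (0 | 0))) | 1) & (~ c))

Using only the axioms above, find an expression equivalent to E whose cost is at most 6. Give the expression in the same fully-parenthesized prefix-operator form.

((c | 1) & (~ c))   [cost 6]

(1) (0 | 0)  =[or_idem →]=  0    ⊢ ((((c ^ 0) | (c ^ 0)) | 1) & (~ c))
(2) ((c ^ 0) | (c ^ 0))  =[or_idem →]=  (c ^ 0)    ⊢ (((c ^ 0) | 1) & (~ c))
(3) (c ^ 0)  =[xor_false →]=  c    ⊢ cost 6, within 6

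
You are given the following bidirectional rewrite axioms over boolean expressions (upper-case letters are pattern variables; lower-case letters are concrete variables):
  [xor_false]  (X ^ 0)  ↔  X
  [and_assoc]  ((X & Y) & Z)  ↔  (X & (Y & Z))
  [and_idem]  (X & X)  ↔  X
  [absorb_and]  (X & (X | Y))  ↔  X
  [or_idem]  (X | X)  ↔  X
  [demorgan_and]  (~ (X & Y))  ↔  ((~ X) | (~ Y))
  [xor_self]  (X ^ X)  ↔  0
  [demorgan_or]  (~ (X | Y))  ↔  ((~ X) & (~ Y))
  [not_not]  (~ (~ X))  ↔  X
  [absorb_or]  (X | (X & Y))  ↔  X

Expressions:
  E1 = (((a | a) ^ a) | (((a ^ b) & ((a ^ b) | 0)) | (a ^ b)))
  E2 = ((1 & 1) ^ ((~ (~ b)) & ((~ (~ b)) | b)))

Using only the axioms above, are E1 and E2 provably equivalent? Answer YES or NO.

NO

The axioms are sound identities: if E1 ↔* E2 then E1 and E2 evaluate identically under any assignment.
Under a=0, b=0: E1 evaluates to 0, E2 to 1. Distinct ⇒ no rewrite sequence connects them.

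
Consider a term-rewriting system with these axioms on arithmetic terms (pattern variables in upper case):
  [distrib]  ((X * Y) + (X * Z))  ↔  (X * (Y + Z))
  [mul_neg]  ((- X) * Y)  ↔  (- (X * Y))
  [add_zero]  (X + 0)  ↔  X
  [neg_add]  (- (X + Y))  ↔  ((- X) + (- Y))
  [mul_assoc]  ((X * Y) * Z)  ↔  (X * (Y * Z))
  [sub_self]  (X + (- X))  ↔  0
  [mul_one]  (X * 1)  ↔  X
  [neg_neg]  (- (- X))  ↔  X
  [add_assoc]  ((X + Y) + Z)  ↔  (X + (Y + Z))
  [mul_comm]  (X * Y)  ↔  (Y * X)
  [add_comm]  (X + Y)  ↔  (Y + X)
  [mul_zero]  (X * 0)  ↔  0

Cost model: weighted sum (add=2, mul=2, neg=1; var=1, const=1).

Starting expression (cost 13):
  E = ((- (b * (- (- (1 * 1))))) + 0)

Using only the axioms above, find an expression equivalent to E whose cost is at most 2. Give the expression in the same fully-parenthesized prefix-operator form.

(- b)   [cost 2]

(1) (- (- (1 * 1)))  =[neg_neg →]=  (1 * 1)    ⊢ ((- (b * (1 * 1))) + 0)
(2) ((- (b * (1 * 1))) + 0)  =[add_zero →]=  (- (b * (1 * 1)))
(3) (1 * 1)  =[mul_one →]=  1    ⊢ (- (b * 1))
(4) (b * 1)  =[mul_one →]=  b    ⊢ cost 2, within 2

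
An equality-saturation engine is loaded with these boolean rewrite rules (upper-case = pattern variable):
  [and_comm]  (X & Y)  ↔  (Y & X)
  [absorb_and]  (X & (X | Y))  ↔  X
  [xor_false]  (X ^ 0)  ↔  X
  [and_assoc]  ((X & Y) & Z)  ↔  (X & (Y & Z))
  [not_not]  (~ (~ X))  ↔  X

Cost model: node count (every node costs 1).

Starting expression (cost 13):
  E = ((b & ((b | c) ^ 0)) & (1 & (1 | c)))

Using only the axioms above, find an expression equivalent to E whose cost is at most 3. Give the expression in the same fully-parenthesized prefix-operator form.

step 1: xor_false (→) rewrites ((b | c) ^ 0) into (b | c), now ((b & (b | c)) & (1 & (1 | c)))
step 2: absorb_and (→) rewrites (1 & (1 | c)) into 1, now ((b & (b | c)) & 1)
step 3: absorb_and (→) rewrites (b & (b | c)) into b, reaching cost 3 (bound 3)

(b & 1)   [cost 3]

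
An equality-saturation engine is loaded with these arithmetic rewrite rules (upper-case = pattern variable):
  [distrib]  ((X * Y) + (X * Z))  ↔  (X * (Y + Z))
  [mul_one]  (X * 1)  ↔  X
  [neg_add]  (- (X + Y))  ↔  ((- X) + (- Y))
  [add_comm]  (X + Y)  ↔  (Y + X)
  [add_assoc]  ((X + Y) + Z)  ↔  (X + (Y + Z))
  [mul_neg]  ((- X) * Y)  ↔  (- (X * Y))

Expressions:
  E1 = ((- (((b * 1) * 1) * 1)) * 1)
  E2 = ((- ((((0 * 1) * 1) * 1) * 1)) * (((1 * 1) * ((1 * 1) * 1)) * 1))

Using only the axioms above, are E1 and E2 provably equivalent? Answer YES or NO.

All listed rules preserve value, hence provable equivalence implies equal values everywhere; look for a separating assignment.
b=1 gives E1 ↦ -1, E2 ↦ 0; values differ ⇒ not provably equivalent.

NO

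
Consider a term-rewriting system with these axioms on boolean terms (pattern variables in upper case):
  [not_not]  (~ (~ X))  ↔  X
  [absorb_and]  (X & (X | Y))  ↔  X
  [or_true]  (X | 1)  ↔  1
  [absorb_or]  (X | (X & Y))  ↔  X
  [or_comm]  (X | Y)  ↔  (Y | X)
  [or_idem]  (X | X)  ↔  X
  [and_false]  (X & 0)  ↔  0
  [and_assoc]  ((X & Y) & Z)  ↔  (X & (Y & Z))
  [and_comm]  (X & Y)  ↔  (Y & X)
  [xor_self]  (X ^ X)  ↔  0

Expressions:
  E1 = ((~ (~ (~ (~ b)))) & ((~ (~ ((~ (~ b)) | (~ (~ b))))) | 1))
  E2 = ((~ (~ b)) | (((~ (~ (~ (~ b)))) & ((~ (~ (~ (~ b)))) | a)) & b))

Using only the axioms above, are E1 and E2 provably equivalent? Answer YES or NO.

1. [or_idem →] ((~ (~ b)) | (~ (~ b)))  →  (~ (~ b));  E1 = ((~ (~ (~ (~ b)))) & ((~ (~ (~ (~ b)))) | 1))
2. [absorb_and →] ((~ (~ (~ (~ b)))) & ((~ (~ (~ (~ b)))) | 1))  →  (~ (~ (~ (~ b))))
3. [not_not →] (~ (~ (~ b)))  →  (~ b);  E1 = (~ (~ b))
4. [absorb_or ←] (~ (~ b))  →  ((~ (~ b)) | ((~ (~ b)) & b))
5. [not_not ←] (~ b)  →  (~ (~ (~ b)));  E1 = ((~ (~ b)) | ((~ (~ (~ (~ b)))) & b))
6. [absorb_and ←] (~ (~ (~ (~ b))))  →  ((~ (~ (~ (~ b)))) & ((~ (~ (~ (~ b)))) | a));  this is E2

YES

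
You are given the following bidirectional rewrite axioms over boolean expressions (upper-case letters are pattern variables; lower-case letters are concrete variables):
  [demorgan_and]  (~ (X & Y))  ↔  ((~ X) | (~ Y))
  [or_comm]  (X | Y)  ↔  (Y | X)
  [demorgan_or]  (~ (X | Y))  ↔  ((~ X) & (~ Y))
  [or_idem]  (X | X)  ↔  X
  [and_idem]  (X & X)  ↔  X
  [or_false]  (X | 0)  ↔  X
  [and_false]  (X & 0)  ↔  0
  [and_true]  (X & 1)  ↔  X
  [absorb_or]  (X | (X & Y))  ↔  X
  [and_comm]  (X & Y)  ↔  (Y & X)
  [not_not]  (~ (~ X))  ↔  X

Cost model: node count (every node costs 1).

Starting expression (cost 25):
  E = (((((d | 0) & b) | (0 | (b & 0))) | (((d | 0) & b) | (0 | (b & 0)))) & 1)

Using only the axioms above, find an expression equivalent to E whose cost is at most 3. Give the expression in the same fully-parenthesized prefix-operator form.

(d & b)   [cost 3]

1. [or_idem →] ((((d | 0) & b) | (0 | (b & 0))) | (((d | 0) & b) | (0 | (b & 0))))  →  (((d | 0) & b) | (0 | (b & 0)));  E = ((((d | 0) & b) | (0 | (b & 0))) & 1)
2. [and_false →] (b & 0)  →  0;  E = ((((d | 0) & b) | (0 | 0)) & 1)
3. [or_false →] (0 | 0)  →  0;  E = ((((d | 0) & b) | 0) & 1)
4. [and_true →] ((((d | 0) & b) | 0) & 1)  →  (((d | 0) & b) | 0)
5. [or_false →] (((d | 0) & b) | 0)  →  ((d | 0) & b)
6. [or_false →] (d | 0)  →  d;  cost 3 ≤ 3, done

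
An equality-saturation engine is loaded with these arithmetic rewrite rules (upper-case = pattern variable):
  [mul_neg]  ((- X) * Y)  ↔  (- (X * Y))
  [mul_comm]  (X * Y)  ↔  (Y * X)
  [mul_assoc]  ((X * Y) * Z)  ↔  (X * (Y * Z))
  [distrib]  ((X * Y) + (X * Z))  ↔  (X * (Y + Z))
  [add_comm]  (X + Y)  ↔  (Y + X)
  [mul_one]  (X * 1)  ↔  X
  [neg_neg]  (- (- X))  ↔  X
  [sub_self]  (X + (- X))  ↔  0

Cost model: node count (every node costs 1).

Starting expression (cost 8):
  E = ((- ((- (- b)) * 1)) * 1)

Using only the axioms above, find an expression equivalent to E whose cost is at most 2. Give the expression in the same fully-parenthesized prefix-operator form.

(- b)   [cost 2]

1. [mul_one →] ((- (- b)) * 1)  →  (- (- b));  E = ((- (- (- b))) * 1)
2. [mul_one →] ((- (- (- b))) * 1)  →  (- (- (- b)))
3. [neg_neg →] (- (- b))  →  b;  cost 2 ≤ 2, done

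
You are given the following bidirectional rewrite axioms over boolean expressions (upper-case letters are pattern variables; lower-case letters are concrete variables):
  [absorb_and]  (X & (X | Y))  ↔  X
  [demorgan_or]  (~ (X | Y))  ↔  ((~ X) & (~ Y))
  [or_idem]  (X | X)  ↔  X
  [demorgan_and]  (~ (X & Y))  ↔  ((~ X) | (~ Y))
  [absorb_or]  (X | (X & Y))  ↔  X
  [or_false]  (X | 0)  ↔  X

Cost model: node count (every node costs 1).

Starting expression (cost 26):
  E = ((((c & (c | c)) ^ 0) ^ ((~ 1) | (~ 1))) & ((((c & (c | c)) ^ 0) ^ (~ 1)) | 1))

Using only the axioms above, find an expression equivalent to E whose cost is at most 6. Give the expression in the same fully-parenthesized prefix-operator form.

((c ^ 0) ^ (~ 1))   [cost 6]

(1) ((~ 1) | (~ 1))  =[or_idem →]=  (~ 1)    ⊢ ((((c & (c | c)) ^ 0) ^ (~ 1)) & ((((c & (c | c)) ^ 0) ^ (~ 1)) | 1))
(2) ((((c & (c | c)) ^ 0) ^ (~ 1)) & ((((c & (c | c)) ^ 0) ^ (~ 1)) | 1))  =[absorb_and →]=  (((c & (c | c)) ^ 0) ^ (~ 1))
(3) (c & (c | c))  =[absorb_and →]=  c    ⊢ cost 6, within 6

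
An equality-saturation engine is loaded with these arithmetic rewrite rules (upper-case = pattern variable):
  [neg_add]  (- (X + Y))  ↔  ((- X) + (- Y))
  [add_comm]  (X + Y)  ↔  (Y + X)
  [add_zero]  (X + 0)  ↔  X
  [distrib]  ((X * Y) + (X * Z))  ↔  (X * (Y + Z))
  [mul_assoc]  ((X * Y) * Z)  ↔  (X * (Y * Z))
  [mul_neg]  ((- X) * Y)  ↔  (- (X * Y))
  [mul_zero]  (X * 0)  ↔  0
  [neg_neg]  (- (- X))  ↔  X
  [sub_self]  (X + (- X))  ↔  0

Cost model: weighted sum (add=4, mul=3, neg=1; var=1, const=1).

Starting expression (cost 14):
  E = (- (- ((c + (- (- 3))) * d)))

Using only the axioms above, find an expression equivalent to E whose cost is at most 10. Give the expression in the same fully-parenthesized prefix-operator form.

step 1: neg_neg (→) rewrites (- (- ((c + (- (- 3))) * d))) into ((c + (- (- 3))) * d)
step 2: neg_neg (→) rewrites (- (- 3)) into 3, reaching cost 10 (bound 10)

((c + 3) * d)   [cost 10]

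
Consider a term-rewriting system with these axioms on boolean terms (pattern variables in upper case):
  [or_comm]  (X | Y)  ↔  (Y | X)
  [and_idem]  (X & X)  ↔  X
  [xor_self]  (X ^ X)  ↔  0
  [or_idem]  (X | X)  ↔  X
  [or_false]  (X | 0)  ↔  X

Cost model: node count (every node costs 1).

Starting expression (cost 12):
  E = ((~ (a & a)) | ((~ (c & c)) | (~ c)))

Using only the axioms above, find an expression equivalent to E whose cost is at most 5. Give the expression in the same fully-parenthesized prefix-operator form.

((~ a) | (~ c))   [cost 5]

1. [and_idem →] (c & c)  →  c;  E = ((~ (a & a)) | ((~ c) | (~ c)))
2. [and_idem →] (a & a)  →  a;  E = ((~ a) | ((~ c) | (~ c)))
3. [or_idem →] ((~ c) | (~ c))  →  (~ c);  cost 5 ≤ 5, done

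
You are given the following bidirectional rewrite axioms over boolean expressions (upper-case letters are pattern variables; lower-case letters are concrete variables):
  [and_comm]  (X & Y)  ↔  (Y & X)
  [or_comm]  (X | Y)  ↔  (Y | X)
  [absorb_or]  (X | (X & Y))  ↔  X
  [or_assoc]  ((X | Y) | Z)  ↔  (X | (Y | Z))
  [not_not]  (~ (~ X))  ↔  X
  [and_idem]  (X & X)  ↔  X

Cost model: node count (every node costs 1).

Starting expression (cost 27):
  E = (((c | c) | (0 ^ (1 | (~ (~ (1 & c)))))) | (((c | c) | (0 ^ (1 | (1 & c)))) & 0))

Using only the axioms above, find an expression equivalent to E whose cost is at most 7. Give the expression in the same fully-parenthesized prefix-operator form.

((c | c) | (0 ^ 1))   [cost 7]

1. [not_not →] (~ (~ (1 & c)))  →  (1 & c);  E = (((c | c) | (0 ^ (1 | (1 & c)))) | (((c | c) | (0 ^ (1 | (1 & c)))) & 0))
2. [absorb_or →] (((c | c) | (0 ^ (1 | (1 & c)))) | (((c | c) | (0 ^ (1 | (1 & c)))) & 0))  →  ((c | c) | (0 ^ (1 | (1 & c))))
3. [absorb_or →] (1 | (1 & c))  →  1;  cost 7 ≤ 7, done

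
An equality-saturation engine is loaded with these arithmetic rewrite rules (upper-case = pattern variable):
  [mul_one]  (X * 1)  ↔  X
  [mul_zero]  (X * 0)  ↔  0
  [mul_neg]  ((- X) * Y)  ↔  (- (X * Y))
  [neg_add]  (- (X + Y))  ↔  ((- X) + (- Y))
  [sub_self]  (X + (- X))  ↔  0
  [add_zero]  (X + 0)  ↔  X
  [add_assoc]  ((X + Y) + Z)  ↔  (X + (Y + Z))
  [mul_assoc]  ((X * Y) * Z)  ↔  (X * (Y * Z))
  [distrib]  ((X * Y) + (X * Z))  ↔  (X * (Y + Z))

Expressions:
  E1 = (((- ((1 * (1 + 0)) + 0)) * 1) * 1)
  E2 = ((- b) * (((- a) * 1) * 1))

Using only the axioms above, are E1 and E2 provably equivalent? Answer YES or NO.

The axioms are sound identities: if E1 ↔* E2 then E1 and E2 evaluate identically under any assignment.
Under a=0, b=0: E1 evaluates to -1, E2 to 0. Distinct ⇒ no rewrite sequence connects them.

NO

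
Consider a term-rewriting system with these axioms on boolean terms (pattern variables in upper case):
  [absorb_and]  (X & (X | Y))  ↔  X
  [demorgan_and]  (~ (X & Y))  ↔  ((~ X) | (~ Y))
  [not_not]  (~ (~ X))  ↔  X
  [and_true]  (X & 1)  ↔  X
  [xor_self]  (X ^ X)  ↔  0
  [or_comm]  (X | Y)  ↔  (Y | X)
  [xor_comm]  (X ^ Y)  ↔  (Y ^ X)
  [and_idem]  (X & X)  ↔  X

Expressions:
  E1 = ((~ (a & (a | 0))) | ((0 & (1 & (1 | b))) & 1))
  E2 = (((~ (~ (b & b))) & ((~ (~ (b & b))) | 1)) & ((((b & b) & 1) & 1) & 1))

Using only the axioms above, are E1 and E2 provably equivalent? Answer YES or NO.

All listed rules preserve value, hence provable equivalence implies equal values everywhere; look for a separating assignment.
a=0, b=0 gives E1 ↦ 1, E2 ↦ 0; values differ ⇒ not provably equivalent.

NO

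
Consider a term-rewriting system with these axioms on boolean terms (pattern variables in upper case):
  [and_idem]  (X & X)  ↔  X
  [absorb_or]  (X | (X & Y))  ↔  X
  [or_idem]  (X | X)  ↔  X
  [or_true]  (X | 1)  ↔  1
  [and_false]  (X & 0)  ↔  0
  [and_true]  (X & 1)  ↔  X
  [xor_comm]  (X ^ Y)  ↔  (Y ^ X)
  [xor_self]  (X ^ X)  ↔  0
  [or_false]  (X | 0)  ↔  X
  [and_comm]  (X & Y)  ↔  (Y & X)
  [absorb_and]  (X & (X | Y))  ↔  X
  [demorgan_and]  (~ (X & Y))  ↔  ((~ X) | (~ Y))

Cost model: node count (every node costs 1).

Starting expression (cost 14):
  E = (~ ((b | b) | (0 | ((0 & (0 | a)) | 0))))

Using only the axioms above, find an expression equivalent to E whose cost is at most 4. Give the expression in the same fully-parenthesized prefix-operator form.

(~ (b | b))   [cost 4]

step 1: absorb_and (→) rewrites (0 & (0 | a)) into 0, now (~ ((b | b) | (0 | (0 | 0))))
step 2: or_idem (→) rewrites (0 | 0) into 0, now (~ ((b | b) | (0 | 0)))
step 3: or_idem (→) rewrites (0 | 0) into 0, now (~ ((b | b) | 0))
step 4: or_false (→) rewrites ((b | b) | 0) into (b | b), reaching cost 4 (bound 4)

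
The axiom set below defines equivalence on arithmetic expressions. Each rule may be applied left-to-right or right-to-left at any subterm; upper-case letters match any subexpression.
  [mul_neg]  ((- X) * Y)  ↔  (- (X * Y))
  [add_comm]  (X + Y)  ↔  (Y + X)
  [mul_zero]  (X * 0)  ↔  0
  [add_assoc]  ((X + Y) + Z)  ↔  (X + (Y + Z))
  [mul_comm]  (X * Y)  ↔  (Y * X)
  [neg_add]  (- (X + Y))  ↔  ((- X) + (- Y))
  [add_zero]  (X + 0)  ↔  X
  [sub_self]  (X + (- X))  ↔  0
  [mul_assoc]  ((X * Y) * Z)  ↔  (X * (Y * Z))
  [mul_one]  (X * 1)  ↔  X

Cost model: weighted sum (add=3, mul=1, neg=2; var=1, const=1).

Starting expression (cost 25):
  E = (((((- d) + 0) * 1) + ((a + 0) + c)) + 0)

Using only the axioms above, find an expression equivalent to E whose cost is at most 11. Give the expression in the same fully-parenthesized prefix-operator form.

(1) (((((- d) + 0) * 1) + ((a + 0) + c)) + 0)  =[add_zero →]=  ((((- d) + 0) * 1) + ((a + 0) + c))
(2) (((- d) + 0) * 1)  =[mul_one →]=  ((- d) + 0)    ⊢ (((- d) + 0) + ((a + 0) + c))
(3) ((- d) + 0)  =[add_zero →]=  (- d)    ⊢ ((- d) + ((a + 0) + c))
(4) (a + 0)  =[add_zero →]=  a    ⊢ cost 11, within 11

((- d) + (a + c))   [cost 11]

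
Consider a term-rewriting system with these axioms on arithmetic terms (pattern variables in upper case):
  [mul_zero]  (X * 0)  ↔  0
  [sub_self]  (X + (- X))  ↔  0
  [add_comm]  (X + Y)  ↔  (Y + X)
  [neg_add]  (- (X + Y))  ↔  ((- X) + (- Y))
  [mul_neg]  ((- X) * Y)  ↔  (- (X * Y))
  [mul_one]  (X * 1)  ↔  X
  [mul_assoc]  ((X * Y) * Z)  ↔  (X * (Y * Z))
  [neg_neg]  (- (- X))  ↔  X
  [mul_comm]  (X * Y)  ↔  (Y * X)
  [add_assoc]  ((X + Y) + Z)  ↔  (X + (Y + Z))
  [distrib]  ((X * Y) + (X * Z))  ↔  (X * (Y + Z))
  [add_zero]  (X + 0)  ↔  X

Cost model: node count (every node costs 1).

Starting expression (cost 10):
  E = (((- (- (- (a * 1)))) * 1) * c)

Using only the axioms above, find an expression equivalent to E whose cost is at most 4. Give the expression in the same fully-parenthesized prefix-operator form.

((- a) * c)   [cost 4]

step 1: neg_neg (→) rewrites (- (- (- (a * 1)))) into (- (a * 1)), now (((- (a * 1)) * 1) * c)
step 2: mul_one (→) rewrites ((- (a * 1)) * 1) into (- (a * 1)), now ((- (a * 1)) * c)
step 3: mul_one (→) rewrites (a * 1) into a, reaching cost 4 (bound 4)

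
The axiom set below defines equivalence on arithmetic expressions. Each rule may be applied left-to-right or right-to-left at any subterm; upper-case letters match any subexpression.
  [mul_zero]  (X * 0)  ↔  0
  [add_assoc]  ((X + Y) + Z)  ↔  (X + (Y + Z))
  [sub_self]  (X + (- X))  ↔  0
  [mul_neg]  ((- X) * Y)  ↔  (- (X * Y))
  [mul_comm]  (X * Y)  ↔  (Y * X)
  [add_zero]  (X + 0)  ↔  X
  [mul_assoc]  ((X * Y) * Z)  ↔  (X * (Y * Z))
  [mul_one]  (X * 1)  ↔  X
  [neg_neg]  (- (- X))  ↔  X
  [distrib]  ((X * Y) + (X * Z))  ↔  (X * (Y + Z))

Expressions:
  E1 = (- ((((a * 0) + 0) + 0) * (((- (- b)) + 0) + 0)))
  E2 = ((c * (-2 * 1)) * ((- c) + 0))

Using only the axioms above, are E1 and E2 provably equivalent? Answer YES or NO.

NO

All listed rules preserve value, hence provable equivalence implies equal values everywhere; look for a separating assignment.
a=0, b=0, c=1 gives E1 ↦ 0, E2 ↦ 2; values differ ⇒ not provably equivalent.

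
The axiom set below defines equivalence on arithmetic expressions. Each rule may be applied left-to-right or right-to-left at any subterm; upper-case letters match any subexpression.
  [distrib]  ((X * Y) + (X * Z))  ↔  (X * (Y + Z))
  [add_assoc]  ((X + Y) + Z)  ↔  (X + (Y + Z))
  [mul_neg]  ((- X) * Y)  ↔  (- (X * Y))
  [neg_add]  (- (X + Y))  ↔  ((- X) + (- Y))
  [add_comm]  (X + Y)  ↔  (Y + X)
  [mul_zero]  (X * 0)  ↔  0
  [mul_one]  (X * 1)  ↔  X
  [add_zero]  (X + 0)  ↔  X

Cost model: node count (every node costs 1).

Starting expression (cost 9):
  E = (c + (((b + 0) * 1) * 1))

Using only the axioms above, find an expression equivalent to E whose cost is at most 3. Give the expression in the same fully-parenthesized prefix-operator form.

(c + b)   [cost 3]

1. [mul_one →] (((b + 0) * 1) * 1)  →  ((b + 0) * 1);  E = (c + ((b + 0) * 1))
2. [mul_one →] ((b + 0) * 1)  →  (b + 0);  E = (c + (b + 0))
3. [add_zero →] (b + 0)  →  b;  cost 3 ≤ 3, done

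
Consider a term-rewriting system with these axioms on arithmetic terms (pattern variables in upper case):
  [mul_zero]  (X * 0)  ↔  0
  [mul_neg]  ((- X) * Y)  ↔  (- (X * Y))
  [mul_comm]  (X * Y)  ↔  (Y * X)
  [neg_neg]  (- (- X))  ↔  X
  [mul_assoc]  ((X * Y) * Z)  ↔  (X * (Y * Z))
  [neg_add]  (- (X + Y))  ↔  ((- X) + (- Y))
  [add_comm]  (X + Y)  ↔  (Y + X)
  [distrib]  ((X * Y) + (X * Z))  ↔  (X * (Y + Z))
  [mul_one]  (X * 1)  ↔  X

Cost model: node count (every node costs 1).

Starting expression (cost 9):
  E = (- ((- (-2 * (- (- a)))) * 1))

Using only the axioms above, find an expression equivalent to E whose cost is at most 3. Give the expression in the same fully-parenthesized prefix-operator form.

(1) ((- (-2 * (- (- a)))) * 1)  =[mul_one →]=  (- (-2 * (- (- a))))    ⊢ (- (- (-2 * (- (- a)))))
(2) (- (- (-2 * (- (- a)))))  =[neg_neg →]=  (-2 * (- (- a)))
(3) (- (- a))  =[neg_neg →]=  a    ⊢ cost 3, within 3

(-2 * a)   [cost 3]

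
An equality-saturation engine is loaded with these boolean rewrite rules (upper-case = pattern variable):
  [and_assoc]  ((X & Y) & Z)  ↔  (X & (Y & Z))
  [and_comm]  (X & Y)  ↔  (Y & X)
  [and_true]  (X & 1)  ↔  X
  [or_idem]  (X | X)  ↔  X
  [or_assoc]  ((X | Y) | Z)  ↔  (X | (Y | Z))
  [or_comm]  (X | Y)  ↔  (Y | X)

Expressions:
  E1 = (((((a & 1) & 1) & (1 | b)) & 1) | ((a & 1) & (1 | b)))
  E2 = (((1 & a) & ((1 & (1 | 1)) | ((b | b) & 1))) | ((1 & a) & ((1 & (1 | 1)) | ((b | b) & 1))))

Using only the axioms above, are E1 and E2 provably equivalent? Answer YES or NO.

1. [and_true →] ((((a & 1) & 1) & (1 | b)) & 1)  →  (((a & 1) & 1) & (1 | b));  E1 = ((((a & 1) & 1) & (1 | b)) | ((a & 1) & (1 | b)))
2. [and_true →] (a & 1)  →  a;  E1 = (((a & 1) & (1 | b)) | ((a & 1) & (1 | b)))
3. [or_idem →] (((a & 1) & (1 | b)) | ((a & 1) & (1 | b)))  →  ((a & 1) & (1 | b))
4. [or_idem ←] b  →  (b | b);  E1 = ((a & 1) & (1 | (b | b)))
5. [and_comm →] (a & 1)  →  (1 & a);  E1 = ((1 & a) & (1 | (b | b)))
6. [and_true ←] 1  →  (1 & 1);  E1 = ((1 & a) & ((1 & 1) | (b | b)))
7. [and_true ←] (b | b)  →  ((b | b) & 1);  E1 = ((1 & a) & ((1 & 1) | ((b | b) & 1)))
8. [or_idem ←] 1  →  (1 | 1);  E1 = ((1 & a) & ((1 & (1 | 1)) | ((b | b) & 1)))
9. [or_idem ←] ((1 & a) & ((1 & (1 | 1)) | ((b | b) & 1)))  →  (((1 & a) & ((1 & (1 | 1)) | ((b | b) & 1))) | ((1 & a) & ((1 & (1 | 1)) | ((b | b) & 1))));  this is E2

YES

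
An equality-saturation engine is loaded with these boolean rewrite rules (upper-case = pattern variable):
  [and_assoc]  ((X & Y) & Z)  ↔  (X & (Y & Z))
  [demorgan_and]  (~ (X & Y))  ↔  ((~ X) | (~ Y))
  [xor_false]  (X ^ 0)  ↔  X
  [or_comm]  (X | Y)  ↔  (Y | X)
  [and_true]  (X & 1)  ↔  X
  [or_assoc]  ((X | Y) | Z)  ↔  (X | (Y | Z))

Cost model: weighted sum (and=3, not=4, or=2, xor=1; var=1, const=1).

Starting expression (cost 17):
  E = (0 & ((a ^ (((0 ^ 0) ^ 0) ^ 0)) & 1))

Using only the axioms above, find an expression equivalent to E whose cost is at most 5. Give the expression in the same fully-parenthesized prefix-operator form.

(0 & a)   [cost 5]

1. [xor_false →] (((0 ^ 0) ^ 0) ^ 0)  →  ((0 ^ 0) ^ 0);  E = (0 & ((a ^ ((0 ^ 0) ^ 0)) & 1))
2. [xor_false →] (0 ^ 0)  →  0;  E = (0 & ((a ^ (0 ^ 0)) & 1))
3. [xor_false →] (0 ^ 0)  →  0;  E = (0 & ((a ^ 0) & 1))
4. [and_true →] ((a ^ 0) & 1)  →  (a ^ 0);  E = (0 & (a ^ 0))
5. [xor_false →] (a ^ 0)  →  a;  cost 5 ≤ 5, done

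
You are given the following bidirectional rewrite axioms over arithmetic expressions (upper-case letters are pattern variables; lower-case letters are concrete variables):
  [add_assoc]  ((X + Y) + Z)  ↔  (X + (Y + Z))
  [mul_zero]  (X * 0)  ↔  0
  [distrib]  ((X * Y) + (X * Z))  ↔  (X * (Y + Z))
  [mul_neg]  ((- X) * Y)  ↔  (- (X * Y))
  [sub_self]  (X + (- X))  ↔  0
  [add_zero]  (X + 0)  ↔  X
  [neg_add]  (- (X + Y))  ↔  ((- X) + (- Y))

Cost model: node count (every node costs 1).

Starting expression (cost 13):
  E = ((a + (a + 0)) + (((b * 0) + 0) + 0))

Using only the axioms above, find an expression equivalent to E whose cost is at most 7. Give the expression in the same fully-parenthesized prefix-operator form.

1. [add_zero →] (a + 0)  →  a;  E = ((a + a) + (((b * 0) + 0) + 0))
2. [add_zero →] (((b * 0) + 0) + 0)  →  ((b * 0) + 0);  E = ((a + a) + ((b * 0) + 0))
3. [add_zero →] ((b * 0) + 0)  →  (b * 0);  cost 7 ≤ 7, done

((a + a) + (b * 0))   [cost 7]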